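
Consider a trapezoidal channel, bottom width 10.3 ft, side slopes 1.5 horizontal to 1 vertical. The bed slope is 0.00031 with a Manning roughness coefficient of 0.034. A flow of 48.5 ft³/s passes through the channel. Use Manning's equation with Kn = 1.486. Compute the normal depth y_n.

y_n = 2.77 ft

Manning's equation rearranged: A R^(2/3) = nQ / (1.486·√S) = 0.034 × 48.5 / (1.486 × √0.00031) = 63.03.
Trying y = 3.05 ft: A R^(2/3) = 75.11 — over.
Trying y = 2.77 ft: A R^(2/3) = 63 — ≈ 63.03.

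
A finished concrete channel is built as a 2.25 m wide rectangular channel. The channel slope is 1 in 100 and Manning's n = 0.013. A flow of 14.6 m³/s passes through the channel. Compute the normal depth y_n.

y_n = 1.21 m

Manning's equation rearranged: A R^(2/3) = nQ / (1·√S) = 0.013 × 14.6 / (√0.01) = 1.898.
At y = 1.36 m: A R^(2/3) = 2.215 — over.
At y = 1.03 m: A R^(2/3) = 1.532 — short.
At y = 1.21 m: A R^(2/3) = 1.9 — ≈ 1.898.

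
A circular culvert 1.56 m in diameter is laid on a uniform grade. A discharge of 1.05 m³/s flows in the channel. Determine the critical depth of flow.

At critical depth, Q² T / (g A³) = 1, i.e. A³/T = Q²/g = 1.05²/9.81 = 0.1124.
Trying y = 0.39 m: A³/T = 0.03862 — low.
Trying y = 0.657 m: A³/T = 0.2902 — high.
Trying y = 0.514 m: A³/T = 0.1128 — ≈ 0.1124.

y_c = 0.514 m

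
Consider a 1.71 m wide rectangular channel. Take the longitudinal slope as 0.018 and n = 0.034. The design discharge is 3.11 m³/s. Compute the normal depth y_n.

y_n = 0.823 m

Manning's equation rearranged: A R^(2/3) = nQ / (1·√S) = 0.034 × 3.11 / (√0.018) = 0.7881.
At y = 0.6 m: A R^(2/3) = 0.5121 — short.
At y = 1.01 m: A R^(2/3) = 1.034 — over.
At y = 0.823 m: A R^(2/3) = 0.7885 — matches.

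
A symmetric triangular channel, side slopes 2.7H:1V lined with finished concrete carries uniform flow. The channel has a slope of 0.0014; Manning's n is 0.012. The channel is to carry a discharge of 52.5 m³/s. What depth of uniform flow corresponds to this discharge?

Manning's equation rearranged: A R^(2/3) = nQ / (1·√S) = 0.012 × 52.5 / (√0.0014) = 16.84.
Trying y = 2.81 m: A R^(2/3) = 25.62 — high.
Trying y = 2.12 m: A R^(2/3) = 12.09 — low.
Trying y = 2.4 m: A R^(2/3) = 16.83 — matches.

y_n = 2.4 m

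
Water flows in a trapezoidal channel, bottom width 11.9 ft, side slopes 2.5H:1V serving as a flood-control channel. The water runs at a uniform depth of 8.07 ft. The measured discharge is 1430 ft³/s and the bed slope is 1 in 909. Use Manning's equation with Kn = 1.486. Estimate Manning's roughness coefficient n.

With bottom width b = 11.9 ft and side slope z = 2.5: A = (b + zy)y = (11.9 + 2.5×8.07)×8.07 = 258.8 ft²; P = b + 2y√(1+z²) = 11.9 + 2×8.07×2.693 = 55.36 ft.
Hydraulic radius R = A/P = 258.8/55.36 = 4.676 ft.
Rearranging Manning's equation: n = (1.486/Q) A R^(2/3) S^(1/2) = (1.486/1430) × 258.8 × 4.676^(2/3) × √0.0011 = 0.0249.

n = 0.0249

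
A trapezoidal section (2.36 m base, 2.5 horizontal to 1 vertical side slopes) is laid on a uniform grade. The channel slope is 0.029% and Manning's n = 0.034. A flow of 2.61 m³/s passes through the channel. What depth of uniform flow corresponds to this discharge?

y_n = 1.2 m

Manning's equation rearranged: A R^(2/3) = nQ / (1·√S) = 0.034 × 2.61 / (√0.00029) = 5.211.
Try y = 1.39 m: A R^(2/3) = 7.128 — over.
Try y = 0.94 m: A R^(2/3) = 3.137 — short.
Try y = 1.2 m: A R^(2/3) = 5.21 — matches.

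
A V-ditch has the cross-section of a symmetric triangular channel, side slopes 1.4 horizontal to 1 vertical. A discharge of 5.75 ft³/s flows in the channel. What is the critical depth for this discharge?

y_c = 1.01 ft

At critical depth, Q² T / (g A³) = 1, i.e. A³/T = Q²/g = 5.75²/32.2 = 1.027.
Try y = 0.865 ft: A³/T = 0.4746 — short.
Try y = 1.01 ft: A³/T = 1.03 — ≈ 1.027.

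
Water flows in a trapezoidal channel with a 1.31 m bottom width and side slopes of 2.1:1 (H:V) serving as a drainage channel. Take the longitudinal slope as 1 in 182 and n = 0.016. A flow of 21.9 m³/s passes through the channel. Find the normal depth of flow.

y_n = 1.37 m

Manning's equation rearranged: A R^(2/3) = nQ / (1·√S) = 0.016 × 21.9 / (√0.005495) = 4.727.
At y = 1.07 m: A R^(2/3) = 2.723 — short.
At y = 1.67 m: A R^(2/3) = 7.421 — over.
At y = 1.37 m: A R^(2/3) = 4.721 — matches.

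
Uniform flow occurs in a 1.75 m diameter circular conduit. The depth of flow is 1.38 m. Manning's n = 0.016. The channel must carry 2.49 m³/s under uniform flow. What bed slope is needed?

S = 0.00089

For a circular section of diameter D = 1.75 m at depth y = 1.38 m, the central angle is θ = 2 arccos(1 − 2y/D) = 4.372 rad. Then A = (D²/8)(θ − sin θ) = 2.035 m² and P = Dθ/2 = 3.826 m.
Hydraulic radius R = A/P = 2.035/3.826 = 0.5318 m.
From Manning's equation, S = [nQ / (1 A R^(2/3))]² = [0.016 × 2.49 / (1 × 2.035 × 0.5318^(2/3))]² = 0.00089.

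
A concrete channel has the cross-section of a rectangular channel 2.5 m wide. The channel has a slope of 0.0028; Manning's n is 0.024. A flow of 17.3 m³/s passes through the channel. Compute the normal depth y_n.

y_n = 3.34 m

Manning's equation rearranged: A R^(2/3) = nQ / (1·√S) = 0.024 × 17.3 / (√0.0028) = 7.847.
Trying y = 2.71 m: A R^(2/3) = 6.105 — too small.
Trying y = 3.95 m: A R^(2/3) = 9.54 — too large.
Trying y = 3.34 m: A R^(2/3) = 7.839 — matches.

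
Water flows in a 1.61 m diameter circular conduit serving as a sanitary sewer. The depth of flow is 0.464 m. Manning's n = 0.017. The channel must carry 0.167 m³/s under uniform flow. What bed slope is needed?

S = 0.000199

For a circular section of diameter D = 1.61 m at depth y = 0.464 m, the central angle is θ = 2 arccos(1 − 2y/D) = 2.267 rad. Then A = (D²/8)(θ − sin θ) = 0.4858 m² and P = Dθ/2 = 1.825 m.
Hydraulic radius R = A/P = 0.4858/1.825 = 0.2662 m.
From Manning's equation, S = [nQ / (1 A R^(2/3))]² = [0.017 × 0.167 / (1 × 0.4858 × 0.2662^(2/3))]² = 0.000199.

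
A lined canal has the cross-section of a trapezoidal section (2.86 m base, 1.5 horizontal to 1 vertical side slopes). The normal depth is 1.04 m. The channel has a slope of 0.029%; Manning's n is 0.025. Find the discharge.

Q = 2.46 m³/s

With bottom width b = 2.86 m and side slope z = 1.5: A = (b + zy)y = (2.86 + 1.5×1.04)×1.04 = 4.597 m²; P = b + 2y√(1+z²) = 2.86 + 2×1.04×1.803 = 6.61 m.
Hydraulic radius R = A/P = 4.597/6.61 = 0.6955 m.
Manning's equation: Q = (1/n) A R^(2/3) S^(1/2) = (1/0.025) × 4.597 × 0.6955^(2/3) × 0.00029^(1/2) = 2.46 m³/s.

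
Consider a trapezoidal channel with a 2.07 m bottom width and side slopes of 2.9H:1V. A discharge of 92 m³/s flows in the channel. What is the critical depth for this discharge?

At critical depth, Q² T / (g A³) = 1, i.e. A³/T = Q²/g = 92²/9.81 = 862.8.
Try y = 3.23 m: A³/T = 2423 — over.
Try y = 1.79 m: A³/T = 176.3 — short.
Try y = 2.57 m: A³/T = 863.5 — matches.

y_c = 2.57 m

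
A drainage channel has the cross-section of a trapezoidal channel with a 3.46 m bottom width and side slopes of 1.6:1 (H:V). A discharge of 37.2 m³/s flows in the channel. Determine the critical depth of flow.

At critical depth, Q² T / (g A³) = 1, i.e. A³/T = Q²/g = 37.2²/9.81 = 141.1.
At y = 1.24 m: A³/T = 41.41 — too small.
At y = 2.12 m: A³/T = 299.2 — too large.
At y = 1.74 m: A³/T = 142.1 — ≈ 141.1.

y_c = 1.74 m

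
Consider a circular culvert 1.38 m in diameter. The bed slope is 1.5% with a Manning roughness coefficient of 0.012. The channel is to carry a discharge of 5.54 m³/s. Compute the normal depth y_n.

Manning's equation rearranged: A R^(2/3) = nQ / (1·√S) = 0.012 × 5.54 / (√0.015) = 0.5428.
Try y = 0.642 m: A R^(2/3) = 0.3249 — too small.
Try y = 1.02 m: A R^(2/3) = 0.6595 — too large.
Try y = 0.882 m: A R^(2/3) = 0.5432 — ≈ 0.5428.

y_n = 0.882 m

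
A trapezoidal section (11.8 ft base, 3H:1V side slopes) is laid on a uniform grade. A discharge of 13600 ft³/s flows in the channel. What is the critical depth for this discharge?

y_c = 14.8 ft

At critical depth, Q² T / (g A³) = 1, i.e. A³/T = Q²/g = 13600²/32.2 = 5744000.
Trying y = 16.1 ft: A³/T = 8357000 — over.
Trying y = 11 ft: A³/T = 1538000 — short.
Trying y = 14.8 ft: A³/T = 5720000 — ≈ 5744000.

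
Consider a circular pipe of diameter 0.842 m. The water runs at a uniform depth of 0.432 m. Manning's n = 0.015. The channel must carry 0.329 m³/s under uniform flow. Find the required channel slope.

For a circular section of diameter D = 0.842 m at depth y = 0.432 m, the central angle is θ = 2 arccos(1 − 2y/D) = 3.194 rad. Then A = (D²/8)(θ − sin θ) = 0.2877 m² and P = Dθ/2 = 1.345 m.
Hydraulic radius R = A/P = 0.2877/1.345 = 0.2139 m.
From Manning's equation, S = [nQ / (1 A R^(2/3))]² = [0.015 × 0.329 / (1 × 0.2877 × 0.2139^(2/3))]² = 0.0023.

S = 0.0023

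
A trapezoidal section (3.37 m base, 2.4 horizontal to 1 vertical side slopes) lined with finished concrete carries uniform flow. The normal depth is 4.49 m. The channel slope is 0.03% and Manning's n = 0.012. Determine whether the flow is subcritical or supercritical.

subcritical

With bottom width b = 3.37 m and side slope z = 2.4: A = (b + zy)y = (3.37 + 2.4×4.49)×4.49 = 63.52 m²; P = b + 2y√(1+z²) = 3.37 + 2×4.49×2.6 = 26.72 m.
Hydraulic radius R = A/P = 63.52/26.72 = 2.377 m.
V = (1/n) R^(2/3) √S = (1/0.012) × 2.377^(2/3) × √0.0003 = 2.571 m/s. Hydraulic depth D_h = A/T = 63.52/24.92 = 2.549 m.
Froude number Fr = V/√(g·D_h) = 2.571/√(9.81×2.549) = 0.514, which is less than 1, so the flow is subcritical.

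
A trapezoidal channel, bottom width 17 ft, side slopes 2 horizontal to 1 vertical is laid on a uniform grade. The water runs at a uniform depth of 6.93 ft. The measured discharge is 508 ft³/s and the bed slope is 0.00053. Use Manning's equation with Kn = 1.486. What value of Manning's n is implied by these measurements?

With bottom width b = 17 ft and side slope z = 2: A = (b + zy)y = (17 + 2×6.93)×6.93 = 213.9 ft²; P = b + 2y√(1+z²) = 17 + 2×6.93×2.236 = 47.99 ft.
Hydraulic radius R = A/P = 213.9/47.99 = 4.456 ft.
Rearranging Manning's equation: n = (1.486/Q) A R^(2/3) S^(1/2) = (1.486/508) × 213.9 × 4.456^(2/3) × √0.00053 = 0.039.

n = 0.039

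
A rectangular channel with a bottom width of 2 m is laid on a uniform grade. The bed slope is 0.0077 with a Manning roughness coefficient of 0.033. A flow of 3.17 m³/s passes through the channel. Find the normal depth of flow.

y_n = 0.959 m

Manning's equation rearranged: A R^(2/3) = nQ / (1·√S) = 0.033 × 3.17 / (√0.0077) = 1.192.
Trying y = 0.763 m: A R^(2/3) = 0.8731 — too small.
Trying y = 1.13 m: A R^(2/3) = 1.481 — too large.
Trying y = 0.959 m: A R^(2/3) = 1.191 — matches.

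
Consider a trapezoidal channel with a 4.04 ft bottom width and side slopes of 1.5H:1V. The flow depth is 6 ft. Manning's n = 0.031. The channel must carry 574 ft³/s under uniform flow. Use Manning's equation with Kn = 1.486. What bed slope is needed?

With bottom width b = 4.04 ft and side slope z = 1.5: A = (b + zy)y = (4.04 + 1.5×6)×6 = 78.24 ft²; P = b + 2y√(1+z²) = 4.04 + 2×6×1.803 = 25.67 ft.
Hydraulic radius R = A/P = 78.24/25.67 = 3.048 ft.
From Manning's equation, S = [nQ / (1.486 A R^(2/3))]² = [0.031 × 574 / (1.486 × 78.24 × 3.048^(2/3))]² = 0.0053.

S = 0.0053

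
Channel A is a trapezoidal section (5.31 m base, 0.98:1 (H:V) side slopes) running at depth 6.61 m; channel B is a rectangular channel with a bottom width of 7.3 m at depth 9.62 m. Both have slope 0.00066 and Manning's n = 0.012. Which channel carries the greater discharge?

Channel A: With bottom width b = 5.31 m and side slope z = 0.98: A = (b + zy)y = (5.31 + 0.98×6.61)×6.61 = 77.92 m²; P = b + 2y√(1+z²) = 5.31 + 2×6.61×1.4 = 23.82 m. Hydraulic radius R = A/P = 77.92/23.82 = 3.271 m. Q_A = (1/0.012)·77.92·3.271^(2/3)·√0.00066 = 367.6 m³/s.
Channel B: Flow area A = b·y = 7.3 × 9.62 = 70.23 m². Wetted perimeter P = b + 2y = 7.3 + 2×9.62 = 26.54 m. Hydraulic radius R = A/P = 70.23/26.54 = 2.646 m. Q_B = (1/0.012)·70.23·2.646^(2/3)·√0.00066 = 287.6 m³/s.
Q_A = 367.6 m³/s vs Q_B = 287.6 m³/s, so channel A carries more.

channel A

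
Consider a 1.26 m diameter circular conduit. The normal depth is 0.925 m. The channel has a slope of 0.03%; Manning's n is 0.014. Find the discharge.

For a circular section of diameter D = 1.26 m at depth y = 0.925 m, the central angle is θ = 2 arccos(1 − 2y/D) = 4.116 rad. Then A = (D²/8)(θ − sin θ) = 0.9811 m² and P = Dθ/2 = 2.593 m.
Hydraulic radius R = A/P = 0.9811/2.593 = 0.3783 m.
Manning's equation: Q = (1/n) A R^(2/3) S^(1/2) = (1/0.014) × 0.9811 × 0.3783^(2/3) × 0.0003^(1/2) = 0.635 m³/s.

Q = 0.635 m³/s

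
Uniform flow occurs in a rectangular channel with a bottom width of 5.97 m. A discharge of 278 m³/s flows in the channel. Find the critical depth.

y_c = 6.05 m

For a rectangular channel, critical depth y_c = (q²/g)^(1/3) where q = Q/b = 278/5.97 = 46.57 m²/s.
So y_c = (46.57²/9.81)^(1/3) = 6.05 m.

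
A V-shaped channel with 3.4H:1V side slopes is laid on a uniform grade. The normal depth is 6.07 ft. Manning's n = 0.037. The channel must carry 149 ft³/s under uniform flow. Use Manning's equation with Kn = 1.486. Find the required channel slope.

S = 0.000211

For a triangular section with side slope z = 3.4: A = zy² = 3.4×6.07² = 125.3 ft²; P = 2y√(1+z²) = 2×6.07×3.544 = 43.02 ft.
Hydraulic radius R = A/P = 125.3/43.02 = 2.912 ft.
From Manning's equation, S = [nQ / (1.486 A R^(2/3))]² = [0.037 × 149 / (1.486 × 125.3 × 2.912^(2/3))]² = 0.000211.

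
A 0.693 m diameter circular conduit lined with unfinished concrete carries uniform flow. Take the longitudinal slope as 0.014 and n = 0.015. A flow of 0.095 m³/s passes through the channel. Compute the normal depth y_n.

Manning's equation rearranged: A R^(2/3) = nQ / (1·√S) = 0.015 × 0.095 / (√0.014) = 0.01204.
At y = 0.105 m: A R^(2/3) = 0.005817 — too small.
At y = 0.169 m: A R^(2/3) = 0.01528 — too large.
At y = 0.15 m: A R^(2/3) = 0.01204 — matches.

y_n = 0.15 m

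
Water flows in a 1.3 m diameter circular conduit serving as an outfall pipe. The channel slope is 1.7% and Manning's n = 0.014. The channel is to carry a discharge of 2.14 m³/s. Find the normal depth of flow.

y_n = 0.544 m

Manning's equation rearranged: A R^(2/3) = nQ / (1·√S) = 0.014 × 2.14 / (√0.017) = 0.2298.
At y = 0.695 m: A R^(2/3) = 0.3509 — over.
At y = 0.453 m: A R^(2/3) = 0.1636 — short.
At y = 0.544 m: A R^(2/3) = 0.2295 — close enough.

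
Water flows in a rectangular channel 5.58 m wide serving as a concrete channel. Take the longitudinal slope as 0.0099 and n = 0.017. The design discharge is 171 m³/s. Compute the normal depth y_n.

Manning's equation rearranged: A R^(2/3) = nQ / (1·√S) = 0.017 × 171 / (√0.0099) = 29.22.
Trying y = 2.86 m: A R^(2/3) = 20.09 — short.
Trying y = 4.14 m: A R^(2/3) = 32.47 — over.
Trying y = 3.81 m: A R^(2/3) = 29.21 — ≈ 29.22.

y_n = 3.81 m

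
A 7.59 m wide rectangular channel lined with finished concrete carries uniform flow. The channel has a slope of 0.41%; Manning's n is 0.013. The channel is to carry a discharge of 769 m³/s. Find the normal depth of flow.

y_n = 10.4 m

Manning's equation rearranged: A R^(2/3) = nQ / (1·√S) = 0.013 × 769 / (√0.0041) = 156.1.
Trying y = 9.28 m: A R^(2/3) = 136.4 — short.
Trying y = 12.7 m: A R^(2/3) = 197 — over.
Trying y = 10.4 m: A R^(2/3) = 156.1 — ≈ 156.1.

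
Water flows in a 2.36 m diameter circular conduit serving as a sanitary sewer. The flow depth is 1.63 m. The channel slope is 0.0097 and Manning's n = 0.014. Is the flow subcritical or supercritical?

supercritical

For a circular section of diameter D = 2.36 m at depth y = 1.63 m, the central angle is θ = 2 arccos(1 − 2y/D) = 3.924 rad. Then A = (D²/8)(θ − sin θ) = 3.223 m² and P = Dθ/2 = 4.63 m.
Hydraulic radius R = A/P = 3.223/4.63 = 0.696 m.
V = (1/n) R^(2/3) √S = (1/0.014) × 0.696^(2/3) × √0.0097 = 5.525 m/s. Hydraulic depth D_h = A/T = 3.223/2.182 = 1.477 m.
Froude number Fr = V/√(g·D_h) = 5.525/√(9.81×1.477) = 1.45, which is greater than 1, so the flow is supercritical.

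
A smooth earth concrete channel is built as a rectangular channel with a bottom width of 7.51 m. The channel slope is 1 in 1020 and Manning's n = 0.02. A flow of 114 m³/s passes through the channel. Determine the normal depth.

y_n = 5.64 m

Manning's equation rearranged: A R^(2/3) = nQ / (1·√S) = 0.02 × 114 / (√0.0009804) = 72.82.
At y = 7.08 m: A R^(2/3) = 96.73 — too large.
At y = 4.3 m: A R^(2/3) = 51.34 — too small.
At y = 5.64 m: A R^(2/3) = 72.82 — close enough.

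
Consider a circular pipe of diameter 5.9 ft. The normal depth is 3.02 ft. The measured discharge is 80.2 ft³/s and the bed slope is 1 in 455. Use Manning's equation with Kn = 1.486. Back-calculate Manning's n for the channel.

n = 0.016

For a circular section of diameter D = 5.9 ft at depth y = 3.02 ft, the central angle is θ = 2 arccos(1 − 2y/D) = 3.189 rad. Then A = (D²/8)(θ − sin θ) = 14.08 ft² and P = Dθ/2 = 9.408 ft.
Hydraulic radius R = A/P = 14.08/9.408 = 1.497 ft.
Rearranging Manning's equation: n = (1.486/Q) A R^(2/3) S^(1/2) = (1.486/80.2) × 14.08 × 1.497^(2/3) × √0.002198 = 0.016.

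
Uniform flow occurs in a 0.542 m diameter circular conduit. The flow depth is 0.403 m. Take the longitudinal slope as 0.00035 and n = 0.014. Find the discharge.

For a circular section of diameter D = 0.542 m at depth y = 0.403 m, the central angle is θ = 2 arccos(1 − 2y/D) = 4.159 rad. Then A = (D²/8)(θ − sin θ) = 0.184 m² and P = Dθ/2 = 1.127 m.
Hydraulic radius R = A/P = 0.184/1.127 = 0.1632 m.
Manning's equation: Q = (1/n) A R^(2/3) S^(1/2) = (1/0.014) × 0.184 × 0.1632^(2/3) × 0.00035^(1/2) = 0.0734 m³/s.

Q = 0.0734 m³/s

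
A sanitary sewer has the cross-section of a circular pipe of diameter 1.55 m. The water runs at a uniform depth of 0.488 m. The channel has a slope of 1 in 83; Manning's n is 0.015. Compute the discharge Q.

For a circular section of diameter D = 1.55 m at depth y = 0.488 m, the central angle is θ = 2 arccos(1 − 2y/D) = 2.383 rad. Then A = (D²/8)(θ − sin θ) = 0.509 m² and P = Dθ/2 = 1.847 m.
Hydraulic radius R = A/P = 0.509/1.847 = 0.2756 m.
Manning's equation: Q = (1/n) A R^(2/3) S^(1/2) = (1/0.015) × 0.509 × 0.2756^(2/3) × 0.01205^(1/2) = 1.58 m³/s.

Q = 1.58 m³/s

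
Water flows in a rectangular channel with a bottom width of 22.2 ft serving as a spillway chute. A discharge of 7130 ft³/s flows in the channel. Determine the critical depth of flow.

y_c = 14.7 ft

For a rectangular channel, critical depth y_c = (q²/g)^(1/3) where q = Q/b = 7130/22.2 = 321.2 ft²/s.
So y_c = (321.2²/32.2)^(1/3) = 14.7 ft.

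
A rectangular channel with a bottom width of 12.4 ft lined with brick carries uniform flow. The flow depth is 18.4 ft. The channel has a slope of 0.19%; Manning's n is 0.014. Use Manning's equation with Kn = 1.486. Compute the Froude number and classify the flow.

Flow area A = b·y = 12.4 × 18.4 = 228.2 ft². Wetted perimeter P = b + 2y = 12.4 + 2×18.4 = 49.2 ft.
Hydraulic radius R = A/P = 228.2/49.2 = 4.637 ft.
V = (1.486/n) R^(2/3) √S = (1.486/0.014) × 4.637^(2/3) × √0.0019 = 12.87 ft/s. Hydraulic depth D_h = A/T = 228.2/12.4 = 18.4 ft.
Froude number Fr = V/√(g·D_h) = 12.87/√(32.2×18.4) = 0.529, which is less than 1, so the flow is subcritical.

subcritical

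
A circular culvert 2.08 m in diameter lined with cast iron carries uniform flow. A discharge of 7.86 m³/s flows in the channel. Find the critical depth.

At critical depth, Q² T / (g A³) = 1, i.e. A³/T = Q²/g = 7.86²/9.81 = 6.298.
Trying y = 0.978 m: A³/T = 1.864 — short.
Trying y = 1.69 m: A³/T = 15.92 — over.
Trying y = 1.34 m: A³/T = 6.223 — ≈ 6.298.

y_c = 1.34 m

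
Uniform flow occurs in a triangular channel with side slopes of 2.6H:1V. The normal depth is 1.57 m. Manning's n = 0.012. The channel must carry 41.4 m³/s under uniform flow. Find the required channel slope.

For a triangular section with side slope z = 2.6: A = zy² = 2.6×1.57² = 6.409 m²; P = 2y√(1+z²) = 2×1.57×2.786 = 8.747 m.
Hydraulic radius R = A/P = 6.409/8.747 = 0.7327 m.
From Manning's equation, S = [nQ / (1 A R^(2/3))]² = [0.012 × 41.4 / (1 × 6.409 × 0.7327^(2/3))]² = 0.0091.

S = 0.0091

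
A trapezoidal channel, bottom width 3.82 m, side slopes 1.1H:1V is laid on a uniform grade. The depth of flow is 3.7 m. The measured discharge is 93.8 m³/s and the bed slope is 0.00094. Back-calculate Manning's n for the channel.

With bottom width b = 3.82 m and side slope z = 1.1: A = (b + zy)y = (3.82 + 1.1×3.7)×3.7 = 29.19 m²; P = b + 2y√(1+z²) = 3.82 + 2×3.7×1.487 = 14.82 m.
Hydraulic radius R = A/P = 29.19/14.82 = 1.97 m.
Rearranging Manning's equation: n = (1/Q) A R^(2/3) S^(1/2) = (1/93.8) × 29.19 × 1.97^(2/3) × √0.00094 = 0.015.

n = 0.015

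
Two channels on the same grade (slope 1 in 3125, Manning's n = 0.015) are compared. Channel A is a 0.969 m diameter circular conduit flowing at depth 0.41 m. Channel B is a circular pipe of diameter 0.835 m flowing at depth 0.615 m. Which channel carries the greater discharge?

channel B

Channel A: For a circular section of diameter D = 0.969 m at depth y = 0.41 m, the central angle is θ = 2 arccos(1 − 2y/D) = 2.833 rad. Then A = (D²/8)(θ − sin θ) = 0.2968 m² and P = Dθ/2 = 1.373 m. Hydraulic radius R = A/P = 0.2968/1.373 = 0.2163 m. Q_A = (1/0.015)·0.2968·0.2163^(2/3)·√0.00032 = 0.1275 m³/s.
Channel B: For a circular section of diameter D = 0.835 m at depth y = 0.615 m, the central angle is θ = 2 arccos(1 − 2y/D) = 4.127 rad. Then A = (D²/8)(θ − sin θ) = 0.4323 m² and P = Dθ/2 = 1.723 m. Hydraulic radius R = A/P = 0.4323/1.723 = 0.2509 m. Q_B = (1/0.015)·0.4323·0.2509^(2/3)·√0.00032 = 0.2051 m³/s.
Q_A = 0.1275 m³/s vs Q_B = 0.2051 m³/s, so channel B carries more.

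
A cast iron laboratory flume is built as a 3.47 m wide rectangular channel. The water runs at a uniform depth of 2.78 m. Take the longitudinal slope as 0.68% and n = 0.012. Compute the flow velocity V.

Flow area A = b·y = 3.47 × 2.78 = 9.647 m². Wetted perimeter P = b + 2y = 3.47 + 2×2.78 = 9.03 m.
Hydraulic radius R = A/P = 9.647/9.03 = 1.068 m.
From Manning's equation, V = (1/n) R^(2/3) S^(1/2) = (1/0.012) × 1.068^(2/3) × 0.0068^(1/2) = 7.18 m/s.

V = 7.18 m/s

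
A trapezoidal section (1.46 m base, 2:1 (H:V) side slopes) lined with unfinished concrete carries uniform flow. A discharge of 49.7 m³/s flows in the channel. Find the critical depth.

y_c = 2.3 m

At critical depth, Q² T / (g A³) = 1, i.e. A³/T = Q²/g = 49.7²/9.81 = 251.8.
Try y = 2.74 m: A³/T = 553.6 — high.
Try y = 1.59 m: A³/T = 51.35 — low.
Try y = 2.3 m: A³/T = 254 — close enough.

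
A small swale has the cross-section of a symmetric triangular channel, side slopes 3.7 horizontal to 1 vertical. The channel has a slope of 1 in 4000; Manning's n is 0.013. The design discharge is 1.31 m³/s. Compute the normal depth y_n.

y_n = 0.755 m

Manning's equation rearranged: A R^(2/3) = nQ / (1·√S) = 0.013 × 1.31 / (√0.00025) = 1.077.
At y = 0.921 m: A R^(2/3) = 1.828 — too large.
At y = 0.548 m: A R^(2/3) = 0.4579 — too small.
At y = 0.755 m: A R^(2/3) = 1.076 — matches.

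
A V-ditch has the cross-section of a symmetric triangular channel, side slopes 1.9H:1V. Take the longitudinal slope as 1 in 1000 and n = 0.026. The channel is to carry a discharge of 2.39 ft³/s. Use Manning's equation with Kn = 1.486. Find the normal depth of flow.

Manning's equation rearranged: A R^(2/3) = nQ / (1.486·√S) = 0.026 × 2.39 / (1.486 × √0.001) = 1.322.
Trying y = 1.34 ft: A R^(2/3) = 2.408 — high.
Trying y = 0.859 ft: A R^(2/3) = 0.7356 — low.
Trying y = 1.07 ft: A R^(2/3) = 1.321 — matches.

y_n = 1.07 ft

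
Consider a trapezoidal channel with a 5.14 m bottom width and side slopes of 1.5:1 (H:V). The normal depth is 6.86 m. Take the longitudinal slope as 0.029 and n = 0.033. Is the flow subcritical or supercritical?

supercritical

With bottom width b = 5.14 m and side slope z = 1.5: A = (b + zy)y = (5.14 + 1.5×6.86)×6.86 = 105.8 m²; P = b + 2y√(1+z²) = 5.14 + 2×6.86×1.803 = 29.87 m.
Hydraulic radius R = A/P = 105.8/29.87 = 3.543 m.
V = (1/n) R^(2/3) √S = (1/0.033) × 3.543^(2/3) × √0.029 = 11.99 m/s. Hydraulic depth D_h = A/T = 105.8/25.72 = 4.115 m.
Froude number Fr = V/√(g·D_h) = 11.99/√(9.81×4.115) = 1.89, which is greater than 1, so the flow is supercritical.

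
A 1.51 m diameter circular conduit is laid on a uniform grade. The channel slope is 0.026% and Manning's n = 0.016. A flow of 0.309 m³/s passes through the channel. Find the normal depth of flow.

y_n = 0.595 m

Manning's equation rearranged: A R^(2/3) = nQ / (1·√S) = 0.016 × 0.309 / (√0.00026) = 0.3066.
Trying y = 0.492 m: A R^(2/3) = 0.2147 — too small.
Trying y = 0.595 m: A R^(2/3) = 0.3067 — ≈ 0.3066.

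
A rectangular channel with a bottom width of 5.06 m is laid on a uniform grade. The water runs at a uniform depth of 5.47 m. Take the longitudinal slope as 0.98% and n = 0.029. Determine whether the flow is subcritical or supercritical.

Flow area A = b·y = 5.06 × 5.47 = 27.68 m². Wetted perimeter P = b + 2y = 5.06 + 2×5.47 = 16 m.
Hydraulic radius R = A/P = 27.68/16 = 1.73 m.
V = (1/n) R^(2/3) √S = (1/0.029) × 1.73^(2/3) × √0.0098 = 4.919 m/s. Hydraulic depth D_h = A/T = 27.68/5.06 = 5.47 m.
Froude number Fr = V/√(g·D_h) = 4.919/√(9.81×5.47) = 0.672, which is less than 1, so the flow is subcritical.

subcritical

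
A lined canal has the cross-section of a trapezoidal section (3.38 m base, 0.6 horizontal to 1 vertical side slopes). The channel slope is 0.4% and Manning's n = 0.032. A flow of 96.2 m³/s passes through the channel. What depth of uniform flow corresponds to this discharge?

Manning's equation rearranged: A R^(2/3) = nQ / (1·√S) = 0.032 × 96.2 / (√0.004) = 48.67.
Try y = 5.54 m: A R^(2/3) = 64.31 — high.
Try y = 3.41 m: A R^(2/3) = 25.65 — low.
Try y = 4.8 m: A R^(2/3) = 48.67 — ≈ 48.67.

y_n = 4.8 m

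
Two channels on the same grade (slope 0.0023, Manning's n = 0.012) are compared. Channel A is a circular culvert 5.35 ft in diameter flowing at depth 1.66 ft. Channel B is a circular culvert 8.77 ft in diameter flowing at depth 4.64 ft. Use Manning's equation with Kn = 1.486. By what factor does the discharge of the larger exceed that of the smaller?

9.83

Channel A: For a circular section of diameter D = 5.35 ft at depth y = 1.66 ft, the central angle is θ = 2 arccos(1 − 2y/D) = 2.363 rad. Then A = (D²/8)(θ − sin θ) = 5.943 ft² and P = Dθ/2 = 6.322 ft. Hydraulic radius R = A/P = 5.943/6.322 = 0.9401 ft. Q_A = (1.486/0.012)·5.943·0.9401^(2/3)·√0.0023 = 33.87 ft³/s.
Channel B: For a circular section of diameter D = 8.77 ft at depth y = 4.64 ft, the central angle is θ = 2 arccos(1 − 2y/D) = 3.258 rad. Then A = (D²/8)(θ − sin θ) = 32.44 ft² and P = Dθ/2 = 14.29 ft. Hydraulic radius R = A/P = 32.44/14.29 = 2.271 ft. Q_B = (1.486/0.012)·32.44·2.271^(2/3)·√0.0023 = 332.8 ft³/s.
The larger discharge is 332.8 ft³/s and the smaller is 33.87 ft³/s; the ratio is 9.83.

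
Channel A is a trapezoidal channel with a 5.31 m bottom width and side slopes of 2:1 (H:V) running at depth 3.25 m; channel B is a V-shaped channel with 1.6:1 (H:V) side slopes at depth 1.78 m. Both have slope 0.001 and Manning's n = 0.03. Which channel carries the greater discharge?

channel A

Channel A: With bottom width b = 5.31 m and side slope z = 2: A = (b + zy)y = (5.31 + 2×3.25)×3.25 = 38.38 m²; P = b + 2y√(1+z²) = 5.31 + 2×3.25×2.236 = 19.84 m. Hydraulic radius R = A/P = 38.38/19.84 = 1.934 m. Q_A = (1/0.03)·38.38·1.934^(2/3)·√0.001 = 62.81 m³/s.
Channel B: For a triangular section with side slope z = 1.6: A = zy² = 1.6×1.78² = 5.069 m²; P = 2y√(1+z²) = 2×1.78×1.887 = 6.717 m. Hydraulic radius R = A/P = 5.069/6.717 = 0.7547 m. Q_B = (1/0.03)·5.069·0.7547^(2/3)·√0.001 = 4.43 m³/s.
Q_A = 62.81 m³/s vs Q_B = 4.43 m³/s, so channel A carries more.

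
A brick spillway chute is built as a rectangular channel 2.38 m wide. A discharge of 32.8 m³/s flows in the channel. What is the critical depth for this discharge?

y_c = 2.69 m

For a rectangular channel, critical depth y_c = (q²/g)^(1/3) where q = Q/b = 32.8/2.38 = 13.78 m²/s.
So y_c = (13.78²/9.81)^(1/3) = 2.69 m.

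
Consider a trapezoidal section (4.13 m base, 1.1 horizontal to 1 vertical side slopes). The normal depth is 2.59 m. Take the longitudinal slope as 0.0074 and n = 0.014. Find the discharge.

With bottom width b = 4.13 m and side slope z = 1.1: A = (b + zy)y = (4.13 + 1.1×2.59)×2.59 = 18.08 m²; P = b + 2y√(1+z²) = 4.13 + 2×2.59×1.487 = 11.83 m.
Hydraulic radius R = A/P = 18.08/11.83 = 1.528 m.
Manning's equation: Q = (1/n) A R^(2/3) S^(1/2) = (1/0.014) × 18.08 × 1.528^(2/3) × 0.0074^(1/2) = 147 m³/s.

Q = 147 m³/s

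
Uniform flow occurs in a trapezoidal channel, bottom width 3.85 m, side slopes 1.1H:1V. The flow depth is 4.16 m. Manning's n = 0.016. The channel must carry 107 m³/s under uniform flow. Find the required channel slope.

With bottom width b = 3.85 m and side slope z = 1.1: A = (b + zy)y = (3.85 + 1.1×4.16)×4.16 = 35.05 m²; P = b + 2y√(1+z²) = 3.85 + 2×4.16×1.487 = 16.22 m.
Hydraulic radius R = A/P = 35.05/16.22 = 2.161 m.
From Manning's equation, S = [nQ / (1 A R^(2/3))]² = [0.016 × 107 / (1 × 35.05 × 2.161^(2/3))]² = 0.000854.

S = 0.000854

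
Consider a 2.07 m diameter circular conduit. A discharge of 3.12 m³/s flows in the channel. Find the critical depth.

y_c = 0.831 m

At critical depth, Q² T / (g A³) = 1, i.e. A³/T = Q²/g = 3.12²/9.81 = 0.9923.
At y = 0.958 m: A³/T = 1.713 — over.
At y = 0.831 m: A³/T = 0.9931 — close enough.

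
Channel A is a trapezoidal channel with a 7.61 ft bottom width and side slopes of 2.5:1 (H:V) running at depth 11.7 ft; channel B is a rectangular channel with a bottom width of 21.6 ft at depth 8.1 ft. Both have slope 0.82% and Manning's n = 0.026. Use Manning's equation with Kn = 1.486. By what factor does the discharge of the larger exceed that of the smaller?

Channel A: With bottom width b = 7.61 ft and side slope z = 2.5: A = (b + zy)y = (7.61 + 2.5×11.7)×11.7 = 431.3 ft²; P = b + 2y√(1+z²) = 7.61 + 2×11.7×2.693 = 70.62 ft. Hydraulic radius R = A/P = 431.3/70.62 = 6.107 ft. Q_A = (1.486/0.026)·431.3·6.107^(2/3)·√0.0082 = 7457 ft³/s.
Channel B: Flow area A = b·y = 21.6 × 8.1 = 175 ft². Wetted perimeter P = b + 2y = 21.6 + 2×8.1 = 37.8 ft. Hydraulic radius R = A/P = 175/37.8 = 4.629 ft. Q_B = (1.486/0.026)·175·4.629^(2/3)·√0.0082 = 2515 ft³/s.
The larger discharge is 7457 ft³/s and the smaller is 2515 ft³/s; the ratio is 2.97.

2.97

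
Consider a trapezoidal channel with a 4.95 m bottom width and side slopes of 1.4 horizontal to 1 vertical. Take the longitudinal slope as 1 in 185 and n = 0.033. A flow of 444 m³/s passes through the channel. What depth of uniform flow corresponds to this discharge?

y_n = 6.43 m

Manning's equation rearranged: A R^(2/3) = nQ / (1·√S) = 0.033 × 444 / (√0.005405) = 199.3.
Trying y = 7.94 m: A R^(2/3) = 318.9 — over.
Trying y = 5.59 m: A R^(2/3) = 147 — short.
Trying y = 6.43 m: A R^(2/3) = 199.4 — matches.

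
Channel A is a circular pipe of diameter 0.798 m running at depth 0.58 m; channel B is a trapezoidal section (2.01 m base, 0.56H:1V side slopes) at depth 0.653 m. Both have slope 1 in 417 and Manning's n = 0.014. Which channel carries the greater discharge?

Channel A: For a circular section of diameter D = 0.798 m at depth y = 0.58 m, the central angle is θ = 2 arccos(1 − 2y/D) = 4.083 rad. Then A = (D²/8)(θ − sin θ) = 0.3894 m² and P = Dθ/2 = 1.629 m. Hydraulic radius R = A/P = 0.3894/1.629 = 0.239 m. Q_A = (1/0.014)·0.3894·0.239^(2/3)·√0.002398 = 0.5246 m³/s.
Channel B: With bottom width b = 2.01 m and side slope z = 0.56: A = (b + zy)y = (2.01 + 0.56×0.653)×0.653 = 1.551 m²; P = b + 2y√(1+z²) = 2.01 + 2×0.653×1.146 = 3.507 m. Hydraulic radius R = A/P = 1.551/3.507 = 0.4424 m. Q_B = (1/0.014)·1.551·0.4424^(2/3)·√0.002398 = 3.15 m³/s.
Q_A = 0.5246 m³/s vs Q_B = 3.15 m³/s, so channel B carries more.

channel B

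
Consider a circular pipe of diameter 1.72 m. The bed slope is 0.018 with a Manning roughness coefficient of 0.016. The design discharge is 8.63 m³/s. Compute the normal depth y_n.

Manning's equation rearranged: A R^(2/3) = nQ / (1·√S) = 0.016 × 8.63 / (√0.018) = 1.029.
At y = 0.999 m: A R^(2/3) = 0.8457 — low.
At y = 1.14 m: A R^(2/3) = 1.029 — ≈ 1.029.

y_n = 1.14 m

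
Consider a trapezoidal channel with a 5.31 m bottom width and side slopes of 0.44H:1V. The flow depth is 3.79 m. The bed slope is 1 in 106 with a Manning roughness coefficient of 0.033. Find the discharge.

With bottom width b = 5.31 m and side slope z = 0.44: A = (b + zy)y = (5.31 + 0.44×3.79)×3.79 = 26.45 m²; P = b + 2y√(1+z²) = 5.31 + 2×3.79×1.093 = 13.59 m.
Hydraulic radius R = A/P = 26.45/13.59 = 1.946 m.
Manning's equation: Q = (1/n) A R^(2/3) S^(1/2) = (1/0.033) × 26.45 × 1.946^(2/3) × 0.009434^(1/2) = 121 m³/s.

Q = 121 m³/s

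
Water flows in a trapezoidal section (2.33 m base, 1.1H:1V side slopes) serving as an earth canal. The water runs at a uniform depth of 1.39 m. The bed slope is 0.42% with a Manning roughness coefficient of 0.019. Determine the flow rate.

With bottom width b = 2.33 m and side slope z = 1.1: A = (b + zy)y = (2.33 + 1.1×1.39)×1.39 = 5.364 m²; P = b + 2y√(1+z²) = 2.33 + 2×1.39×1.487 = 6.463 m.
Hydraulic radius R = A/P = 5.364/6.463 = 0.83 m.
Manning's equation: Q = (1/n) A R^(2/3) S^(1/2) = (1/0.019) × 5.364 × 0.83^(2/3) × 0.0042^(1/2) = 16.2 m³/s.

Q = 16.2 m³/s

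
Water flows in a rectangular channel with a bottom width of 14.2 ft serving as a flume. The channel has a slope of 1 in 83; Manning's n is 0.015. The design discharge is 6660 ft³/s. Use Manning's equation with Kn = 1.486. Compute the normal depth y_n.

Manning's equation rearranged: A R^(2/3) = nQ / (1.486·√S) = 0.015 × 6660 / (1.486 × √0.01205) = 612.5.
At y = 17.4 ft: A R^(2/3) = 726.5 — high.
At y = 11.1 ft: A R^(2/3) = 418.7 — low.
At y = 15.1 ft: A R^(2/3) = 612.6 — close enough.

y_n = 15.1 ft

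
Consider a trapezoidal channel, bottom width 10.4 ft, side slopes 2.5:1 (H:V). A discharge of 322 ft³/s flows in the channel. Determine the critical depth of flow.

y_c = 2.52 ft

At critical depth, Q² T / (g A³) = 1, i.e. A³/T = Q²/g = 322²/32.2 = 3220.
At y = 1.94 ft: A³/T = 1288 — low.
At y = 3.2 ft: A³/T = 7732 — high.
At y = 2.52 ft: A³/T = 3241 — ≈ 3220.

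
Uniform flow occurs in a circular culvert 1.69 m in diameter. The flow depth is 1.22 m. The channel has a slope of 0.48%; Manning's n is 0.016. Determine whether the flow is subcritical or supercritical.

For a circular section of diameter D = 1.69 m at depth y = 1.22 m, the central angle is θ = 2 arccos(1 − 2y/D) = 4.061 rad. Then A = (D²/8)(θ − sin θ) = 1.734 m² and P = Dθ/2 = 3.432 m.
Hydraulic radius R = A/P = 1.734/3.432 = 0.5052 m.
V = (1/n) R^(2/3) √S = (1/0.016) × 0.5052^(2/3) × √0.0048 = 2.747 m/s. Hydraulic depth D_h = A/T = 1.734/1.514 = 1.145 m.
Froude number Fr = V/√(g·D_h) = 2.747/√(9.81×1.145) = 0.82, which is less than 1, so the flow is subcritical.

subcritical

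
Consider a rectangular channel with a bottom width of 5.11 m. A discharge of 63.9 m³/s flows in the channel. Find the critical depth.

y_c = 2.52 m

For a rectangular channel, critical depth y_c = (q²/g)^(1/3) where q = Q/b = 63.9/5.11 = 12.5 m²/s.
So y_c = (12.5²/9.81)^(1/3) = 2.52 m.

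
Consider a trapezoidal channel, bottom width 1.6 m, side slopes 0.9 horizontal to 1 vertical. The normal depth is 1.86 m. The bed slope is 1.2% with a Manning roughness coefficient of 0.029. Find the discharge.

Q = 21.8 m³/s

With bottom width b = 1.6 m and side slope z = 0.9: A = (b + zy)y = (1.6 + 0.9×1.86)×1.86 = 6.09 m²; P = b + 2y√(1+z²) = 1.6 + 2×1.86×1.345 = 6.605 m.
Hydraulic radius R = A/P = 6.09/6.605 = 0.922 m.
Manning's equation: Q = (1/n) A R^(2/3) S^(1/2) = (1/0.029) × 6.09 × 0.922^(2/3) × 0.012^(1/2) = 21.8 m³/s.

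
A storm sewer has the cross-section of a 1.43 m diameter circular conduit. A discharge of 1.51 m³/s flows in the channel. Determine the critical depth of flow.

At critical depth, Q² T / (g A³) = 1, i.e. A³/T = Q²/g = 1.51²/9.81 = 0.2324.
Trying y = 0.815 m: A³/T = 0.5971 — over.
Trying y = 0.52 m: A³/T = 0.1068 — short.
Trying y = 0.637 m: A³/T = 0.2328 — matches.

y_c = 0.637 m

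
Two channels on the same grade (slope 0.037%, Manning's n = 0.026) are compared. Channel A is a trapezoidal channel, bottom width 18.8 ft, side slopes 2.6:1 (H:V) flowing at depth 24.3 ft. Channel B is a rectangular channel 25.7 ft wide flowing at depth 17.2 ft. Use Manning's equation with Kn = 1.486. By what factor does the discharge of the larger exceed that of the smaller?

Channel A: With bottom width b = 18.8 ft and side slope z = 2.6: A = (b + zy)y = (18.8 + 2.6×24.3)×24.3 = 1992 ft²; P = b + 2y√(1+z²) = 18.8 + 2×24.3×2.786 = 154.2 ft. Hydraulic radius R = A/P = 1992/154.2 = 12.92 ft. Q_A = (1.486/0.026)·1992·12.92^(2/3)·√0.00037 = 12060 ft³/s.
Channel B: Flow area A = b·y = 25.7 × 17.2 = 442 ft². Wetted perimeter P = b + 2y = 25.7 + 2×17.2 = 60.1 ft. Hydraulic radius R = A/P = 442/60.1 = 7.355 ft. Q_B = (1.486/0.026)·442·7.355^(2/3)·√0.00037 = 1838 ft³/s.
The larger discharge is 12060 ft³/s and the smaller is 1838 ft³/s; the ratio is 6.56.

6.56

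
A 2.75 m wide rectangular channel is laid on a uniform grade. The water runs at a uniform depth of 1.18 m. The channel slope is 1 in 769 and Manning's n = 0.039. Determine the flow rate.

Q = 2.22 m³/s

Flow area A = b·y = 2.75 × 1.18 = 3.245 m². Wetted perimeter P = b + 2y = 2.75 + 2×1.18 = 5.11 m.
Hydraulic radius R = A/P = 3.245/5.11 = 0.635 m.
Manning's equation: Q = (1/n) A R^(2/3) S^(1/2) = (1/0.039) × 3.245 × 0.635^(2/3) × 0.0013^(1/2) = 2.22 m³/s.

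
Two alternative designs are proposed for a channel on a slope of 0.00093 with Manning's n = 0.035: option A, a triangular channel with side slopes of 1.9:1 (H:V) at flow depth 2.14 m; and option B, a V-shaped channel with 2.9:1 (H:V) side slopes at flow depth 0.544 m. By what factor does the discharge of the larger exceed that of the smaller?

Channel A: For a triangular section with side slope z = 1.9: A = zy² = 1.9×2.14² = 8.701 m²; P = 2y√(1+z²) = 2×2.14×2.147 = 9.19 m. Hydraulic radius R = A/P = 8.701/9.19 = 0.9469 m. Q_A = (1/0.035)·8.701·0.9469^(2/3)·√0.00093 = 7.31 m³/s.
Channel B: For a triangular section with side slope z = 2.9: A = zy² = 2.9×0.544² = 0.8582 m²; P = 2y√(1+z²) = 2×0.544×3.068 = 3.338 m. Hydraulic radius R = A/P = 0.8582/3.338 = 0.2571 m. Q_B = (1/0.035)·0.8582·0.2571^(2/3)·√0.00093 = 0.3024 m³/s.
The larger discharge is 7.31 m³/s and the smaller is 0.3024 m³/s; the ratio is 24.2.

24.2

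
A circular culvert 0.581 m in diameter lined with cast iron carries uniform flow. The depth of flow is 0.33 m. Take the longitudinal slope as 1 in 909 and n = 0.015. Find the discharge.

For a circular section of diameter D = 0.581 m at depth y = 0.33 m, the central angle is θ = 2 arccos(1 − 2y/D) = 3.414 rad. Then A = (D²/8)(θ − sin θ) = 0.1554 m² and P = Dθ/2 = 0.9919 m.
Hydraulic radius R = A/P = 0.1554/0.9919 = 0.1567 m.
Manning's equation: Q = (1/n) A R^(2/3) S^(1/2) = (1/0.015) × 0.1554 × 0.1567^(2/3) × 0.0011^(1/2) = 0.0999 m³/s.

Q = 0.0999 m³/s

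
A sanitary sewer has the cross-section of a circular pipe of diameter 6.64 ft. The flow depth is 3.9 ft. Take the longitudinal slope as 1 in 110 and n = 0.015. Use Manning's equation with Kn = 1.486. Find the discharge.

Q = 298 ft³/s

For a circular section of diameter D = 6.64 ft at depth y = 3.9 ft, the central angle is θ = 2 arccos(1 − 2y/D) = 3.493 rad. Then A = (D²/8)(θ − sin θ) = 21.15 ft² and P = Dθ/2 = 11.6 ft.
Hydraulic radius R = A/P = 21.15/11.6 = 1.824 ft.
Manning's equation: Q = (1.486/n) A R^(2/3) S^(1/2) = (1.486/0.015) × 21.15 × 1.824^(2/3) × 0.009091^(1/2) = 298 ft³/s.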